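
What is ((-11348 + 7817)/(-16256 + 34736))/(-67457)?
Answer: 107/37775920 ≈ 2.8325e-6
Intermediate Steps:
((-11348 + 7817)/(-16256 + 34736))/(-67457) = -3531/18480*(-1/67457) = -3531*1/18480*(-1/67457) = -107/560*(-1/67457) = 107/37775920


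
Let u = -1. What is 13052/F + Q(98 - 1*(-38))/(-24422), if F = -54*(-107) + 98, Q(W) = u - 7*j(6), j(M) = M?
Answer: 6134781/2759686 ≈ 2.2230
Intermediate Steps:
Q(W) = -43 (Q(W) = -1 - 7*6 = -1 - 42 = -43)
F = 5876 (F = 5778 + 98 = 5876)
13052/F + Q(98 - 1*(-38))/(-24422) = 13052/5876 - 43/(-24422) = 13052*(1/5876) - 43*(-1/24422) = 251/113 + 43/24422 = 6134781/2759686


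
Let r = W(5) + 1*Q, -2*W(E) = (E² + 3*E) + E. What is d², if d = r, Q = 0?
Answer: 2025/4 ≈ 506.25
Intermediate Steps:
W(E) = -2*E - E²/2 (W(E) = -((E² + 3*E) + E)/2 = -(E² + 4*E)/2 = -2*E - E²/2)
r = -45/2 (r = -½*5*(4 + 5) + 1*0 = -½*5*9 + 0 = -45/2 + 0 = -45/2 ≈ -22.500)
d = -45/2 ≈ -22.500
d² = (-45/2)² = 2025/4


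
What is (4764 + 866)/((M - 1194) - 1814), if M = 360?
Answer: -2815/1324 ≈ -2.1261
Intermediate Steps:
(4764 + 866)/((M - 1194) - 1814) = (4764 + 866)/((360 - 1194) - 1814) = 5630/(-834 - 1814) = 5630/(-2648) = 5630*(-1/2648) = -2815/1324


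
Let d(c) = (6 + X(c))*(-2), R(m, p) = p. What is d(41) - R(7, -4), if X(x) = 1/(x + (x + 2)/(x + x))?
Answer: -27404/3405 ≈ -8.0482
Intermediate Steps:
X(x) = 1/(x + (2 + x)/(2*x)) (X(x) = 1/(x + (2 + x)/((2*x))) = 1/(x + (2 + x)*(1/(2*x))) = 1/(x + (2 + x)/(2*x)))
d(c) = -12 - 4*c/(2 + c + 2*c**2) (d(c) = (6 + 2*c/(2 + c + 2*c**2))*(-2) = -12 - 4*c/(2 + c + 2*c**2))
d(41) - R(7, -4) = 8*(-3 - 3*41**2 - 2*41)/(2 + 41 + 2*41**2) - 1*(-4) = 8*(-3 - 3*1681 - 82)/(2 + 41 + 2*1681) + 4 = 8*(-3 - 5043 - 82)/(2 + 41 + 3362) + 4 = 8*(-5128)/3405 + 4 = 8*(1/3405)*(-5128) + 4 = -41024/3405 + 4 = -27404/3405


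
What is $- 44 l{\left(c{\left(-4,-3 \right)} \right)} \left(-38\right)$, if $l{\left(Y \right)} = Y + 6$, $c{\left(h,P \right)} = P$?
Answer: $5016$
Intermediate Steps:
$l{\left(Y \right)} = 6 + Y$
$- 44 l{\left(c{\left(-4,-3 \right)} \right)} \left(-38\right) = - 44 \left(6 - 3\right) \left(-38\right) = \left(-44\right) 3 \left(-38\right) = \left(-132\right) \left(-38\right) = 5016$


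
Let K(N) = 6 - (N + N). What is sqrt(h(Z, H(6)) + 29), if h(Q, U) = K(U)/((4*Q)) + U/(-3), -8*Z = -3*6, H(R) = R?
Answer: sqrt(237)/3 ≈ 5.1316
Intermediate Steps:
K(N) = 6 - 2*N
Z = 9/4 (Z = -(-3)*6/8 = -1/8*(-18) = 9/4 ≈ 2.2500)
h(Q, U) = -U/3 + (6 - 2*U)/(4*Q) (h(Q, U) = (6 - 2*U)/((4*Q)) + U/(-3) = (6 - 2*U)*(1/(4*Q)) + U*(-1/3) = (6 - 2*U)/(4*Q) - U/3 = -U/3 + (6 - 2*U)/(4*Q))
sqrt(h(Z, H(6)) + 29) = sqrt((9 - 3*6 - 2*9/4*6)/(6*(9/4)) + 29) = sqrt((1/6)*(4/9)*(9 - 18 - 27) + 29) = sqrt((1/6)*(4/9)*(-36) + 29) = sqrt(-8/3 + 29) = sqrt(79/3) = sqrt(237)/3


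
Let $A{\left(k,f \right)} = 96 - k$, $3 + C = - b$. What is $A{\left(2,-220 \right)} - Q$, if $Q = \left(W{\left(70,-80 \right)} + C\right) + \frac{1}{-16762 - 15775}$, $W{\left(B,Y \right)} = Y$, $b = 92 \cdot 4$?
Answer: $\frac{17732666}{32537} \approx 545.0$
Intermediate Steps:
$b = 368$
$C = -371$ ($C = -3 - 368 = -371$)
$Q = - \frac{14674188}{32537}$ ($Q = \left(-80 - 371\right) + \frac{1}{-16762 - 15775} = -451 + \frac{1}{-32537} = -451 - \frac{1}{32537} = - \frac{14674188}{32537} \approx -451.0$)
$A{\left(2,-220 \right)} - Q = \left(96 - 2\right) - - \frac{14674188}{32537} = \left(96 - 2\right) + \frac{14674188}{32537} = 94 + \frac{14674188}{32537} = \frac{17732666}{32537}$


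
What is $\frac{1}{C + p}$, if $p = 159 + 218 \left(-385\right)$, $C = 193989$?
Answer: $\frac{1}{110218} \approx 9.0729 \cdot 10^{-6}$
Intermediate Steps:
$p = -83771$ ($p = 159 - 83930 = -83771$)
$\frac{1}{C + p} = \frac{1}{193989 - 83771} = \frac{1}{110218}$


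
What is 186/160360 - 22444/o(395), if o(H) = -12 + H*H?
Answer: -1785050711/12509122340 ≈ -0.14270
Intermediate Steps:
o(H) = -12 + H**2
186/160360 - 22444/o(395) = 186/160360 - 22444/(-12 + 395**2) = 186*(1/160360) - 22444/(-12 + 156025) = 93/80180 - 22444/156013 = -1785050711/12509122340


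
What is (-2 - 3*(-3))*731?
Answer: 5117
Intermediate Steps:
(-2 - 3*(-3))*731 = (-2 + 9)*731 = 7*731 = 5117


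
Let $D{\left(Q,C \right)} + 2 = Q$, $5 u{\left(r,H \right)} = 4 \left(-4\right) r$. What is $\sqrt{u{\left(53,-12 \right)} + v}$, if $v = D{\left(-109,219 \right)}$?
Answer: $\frac{i \sqrt{7015}}{5} \approx 16.751 i$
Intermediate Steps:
$u{\left(r,H \right)} = - \frac{16 r}{5}$ ($u{\left(r,H \right)} = \frac{4 \left(-4\right) r}{5} = \frac{\left(-16\right) r}{5} = - \frac{16 r}{5}$)
$D{\left(Q,C \right)} = -2 + Q$
$v = -111$ ($v = -2 - 109 = -111$)
$\sqrt{u{\left(53,-12 \right)} + v} = \sqrt{\left(- \frac{16}{5}\right) 53 - 111} = \sqrt{- \frac{848}{5} - 111} = \sqrt{- \frac{1403}{5}} = \frac{i \sqrt{7015}}{5}$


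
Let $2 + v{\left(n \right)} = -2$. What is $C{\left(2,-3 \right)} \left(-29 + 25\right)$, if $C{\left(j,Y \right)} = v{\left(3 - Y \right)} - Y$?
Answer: $4$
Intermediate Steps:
$v{\left(n \right)} = -4$ ($v{\left(n \right)} = -2 - 2 = -4$)
$C{\left(j,Y \right)} = -4 - Y$
$C{\left(2,-3 \right)} \left(-29 + 25\right) = \left(-4 - -3\right) \left(-29 + 25\right) = \left(-4 + 3\right) \left(-4\right) = \left(-1\right) \left(-4\right) = 4$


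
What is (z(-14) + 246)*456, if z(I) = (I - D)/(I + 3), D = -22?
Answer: 1230288/11 ≈ 1.1184e+5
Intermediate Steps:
z(I) = (22 + I)/(3 + I) (z(I) = (I - 1*(-22))/(I + 3) = (I + 22)/(3 + I) = (22 + I)/(3 + I))
(z(-14) + 246)*456 = ((22 - 14)/(3 - 14) + 246)*456 = (8/(-11) + 246)*456 = (-1/11*8 + 246)*456 = (-8/11 + 246)*456 = (2698/11)*456 = 1230288/11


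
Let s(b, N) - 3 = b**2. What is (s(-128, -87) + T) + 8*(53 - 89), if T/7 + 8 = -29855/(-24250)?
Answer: 77850347/4850 ≈ 16052.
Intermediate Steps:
s(b, N) = 3 + b**2
T = -229803/4850 (T = -56 + 7*(-29855/(-24250)) = -56 + 7*(-29855*(-1/24250)) = -56 + 7*(5971/4850) = -56 + 41797/4850 = -229803/4850 ≈ -47.382)
(s(-128, -87) + T) + 8*(53 - 89) = ((3 + (-128)**2) - 229803/4850) + 8*(53 - 89) = ((3 + 16384) - 229803/4850) + 8*(-36) = (16387 - 229803/4850) - 288 = 79247147/4850 - 288 = 77850347/4850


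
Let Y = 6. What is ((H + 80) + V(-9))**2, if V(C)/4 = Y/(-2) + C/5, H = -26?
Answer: 30276/25 ≈ 1211.0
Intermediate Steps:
V(C) = -12 + 4*C/5 (V(C) = 4*(6/(-2) + C/5) = 4*(6*(-1/2) + C*(1/5)) = 4*(-3 + C/5) = -12 + 4*C/5)
((H + 80) + V(-9))**2 = ((-26 + 80) + (-12 + (4/5)*(-9)))**2 = (54 + (-12 - 36/5))**2 = (54 - 96/5)**2 = (174/5)**2 = 30276/25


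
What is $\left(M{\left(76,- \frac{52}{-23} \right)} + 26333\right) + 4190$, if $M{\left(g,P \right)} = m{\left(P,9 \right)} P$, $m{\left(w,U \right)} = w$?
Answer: $\frac{16149371}{529} \approx 30528.0$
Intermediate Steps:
$M{\left(g,P \right)} = P^{2}$ ($M{\left(g,P \right)} = P P = P^{2}$)
$\left(M{\left(76,- \frac{52}{-23} \right)} + 26333\right) + 4190 = \left(\left(- \frac{52}{-23}\right)^{2} + 26333\right) + 4190 = \left(\left(\left(-52\right) \left(- \frac{1}{23}\right)\right)^{2} + 26333\right) + 4190 = \left(\left(\frac{52}{23}\right)^{2} + 26333\right) + 4190 = \left(\frac{2704}{529} + 26333\right) + 4190 = \frac{13932861}{529} + 4190 = \frac{16149371}{529}$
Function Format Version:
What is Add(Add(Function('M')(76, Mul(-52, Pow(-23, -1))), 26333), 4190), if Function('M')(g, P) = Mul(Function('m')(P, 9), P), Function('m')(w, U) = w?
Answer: Rational(16149371, 529) ≈ 30528.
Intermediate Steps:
Function('M')(g, P) = Pow(P, 2) (Function('M')(g, P) = Mul(P, P) = Pow(P, 2))
Add(Add(Function('M')(76, Mul(-52, Pow(-23, -1))), 26333), 4190) = Add(Add(Pow(Mul(-52, Pow(-23, -1)), 2), 26333), 4190) = Add(Add(Pow(Mul(-52, Rational(-1, 23)), 2), 26333), 4190) = Add(Add(Pow(Rational(52, 23), 2), 26333), 4190) = Add(Add(Rational(2704, 529), 26333), 4190) = Add(Rational(13932861, 529), 4190) = Rational(16149371, 529)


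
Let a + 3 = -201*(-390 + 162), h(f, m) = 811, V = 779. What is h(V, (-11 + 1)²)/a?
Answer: 811/45825 ≈ 0.017698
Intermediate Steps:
a = 45825 (a = -3 - 201*(-390 + 162) = -3 - 201*(-228) = -3 + 45828 = 45825)
h(V, (-11 + 1)²)/a = 811/45825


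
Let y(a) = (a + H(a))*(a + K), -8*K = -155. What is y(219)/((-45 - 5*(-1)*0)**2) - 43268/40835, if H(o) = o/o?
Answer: 164309743/6615270 ≈ 24.838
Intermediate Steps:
H(o) = 1
K = 155/8 (K = -1/8*(-155) = 155/8 ≈ 19.375)
y(a) = (1 + a)*(155/8 + a) (y(a) = (a + 1)*(a + 155/8) = (1 + a)*(155/8 + a))
y(219)/((-45 - 5*(-1)*0)**2) - 43268/40835 = (155/8 + 219**2 + (163/8)*219)/((-45 - 5*(-1)*0)**2) - 43268/40835 = (155/8 + 47961 + 35697/8)/((-45 + 5*0)**2) - 43268*1/40835 = 104885/(2*((-45 + 0)**2)) - 43268/40835 = 104885/(2*((-45)**2)) - 43268/40835 = (104885/2)/2025 - 43268/40835 = (104885/2)*(1/2025) - 43268/40835 = 20977/810 - 43268/40835 = 164309743/6615270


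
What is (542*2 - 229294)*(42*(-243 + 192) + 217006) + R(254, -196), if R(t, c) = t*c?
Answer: -49034163224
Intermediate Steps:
R(t, c) = c*t
(542*2 - 229294)*(42*(-243 + 192) + 217006) + R(254, -196) = (542*2 - 229294)*(42*(-243 + 192) + 217006) - 196*254 = (1084 - 229294)*(42*(-51) + 217006) - 49784 = -228210*(-2142 + 217006) - 49784 = -228210*214864 - 49784 = -49034113440 - 49784 = -49034163224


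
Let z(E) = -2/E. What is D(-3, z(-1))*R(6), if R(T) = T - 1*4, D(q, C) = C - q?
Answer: 10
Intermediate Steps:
R(T) = -4 + T (R(T) = T - 4 = -4 + T)
D(-3, z(-1))*R(6) = (-2/(-1) - 1*(-3))*(-4 + 6) = (-2*(-1) + 3)*2 = (2 + 3)*2 = 5*2 = 10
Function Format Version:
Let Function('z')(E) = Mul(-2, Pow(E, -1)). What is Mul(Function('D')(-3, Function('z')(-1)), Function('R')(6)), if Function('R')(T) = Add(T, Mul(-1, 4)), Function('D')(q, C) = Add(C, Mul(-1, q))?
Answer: 10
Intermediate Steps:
Function('R')(T) = Add(-4, T) (Function('R')(T) = Add(T, -4) = Add(-4, T))
Mul(Function('D')(-3, Function('z')(-1)), Function('R')(6)) = Mul(Add(Mul(-2, Pow(-1, -1)), Mul(-1, -3)), Add(-4, 6)) = Mul(Add(Mul(-2, -1), 3), 2) = Mul(Add(2, 3), 2) = Mul(5, 2) = 10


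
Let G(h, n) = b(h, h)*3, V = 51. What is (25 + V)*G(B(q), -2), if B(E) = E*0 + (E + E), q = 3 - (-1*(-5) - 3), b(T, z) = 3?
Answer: 684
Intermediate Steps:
q = 1 (q = 3 - (5 - 3) = 3 - 1*2 = 3 - 2 = 1)
B(E) = 2*E (B(E) = 0 + 2*E = 2*E)
G(h, n) = 9 (G(h, n) = 3*3 = 9)
(25 + V)*G(B(q), -2) = (25 + 51)*9 = 76*9 = 684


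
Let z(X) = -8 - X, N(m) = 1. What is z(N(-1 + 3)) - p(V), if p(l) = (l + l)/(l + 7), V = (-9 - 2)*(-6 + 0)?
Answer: -789/73 ≈ -10.808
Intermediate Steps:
V = 66 (V = -11*(-6) = 66)
p(l) = 2*l/(7 + l) (p(l) = (2*l)/(7 + l) = 2*l/(7 + l))
z(N(-1 + 3)) - p(V) = (-8 - 1*1) - 2*66/(7 + 66) = (-8 - 1) - 2*66/73 = -9 - 2*66/73 = -9 - 1*132/73 = -9 - 132/73 = -789/73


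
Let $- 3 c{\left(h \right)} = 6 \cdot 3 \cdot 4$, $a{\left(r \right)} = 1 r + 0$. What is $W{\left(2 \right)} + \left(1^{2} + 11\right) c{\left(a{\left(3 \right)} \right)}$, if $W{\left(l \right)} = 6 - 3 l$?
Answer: $-288$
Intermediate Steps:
$a{\left(r \right)} = r$ ($a{\left(r \right)} = r + 0 = r$)
$c{\left(h \right)} = -24$ ($c{\left(h \right)} = - \frac{6 \cdot 3 \cdot 4}{3} = - \frac{18 \cdot 4}{3} = \left(- \frac{1}{3}\right) 72 = -24$)
$W{\left(2 \right)} + \left(1^{2} + 11\right) c{\left(a{\left(3 \right)} \right)} = \left(6 - 6\right) + \left(1^{2} + 11\right) \left(-24\right) = \left(6 - 6\right) + \left(1 + 11\right) \left(-24\right) = 0 + 12 \left(-24\right) = 0 - 288 = -288$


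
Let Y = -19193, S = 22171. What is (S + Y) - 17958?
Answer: -14980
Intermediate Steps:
(S + Y) - 17958 = (22171 - 19193) - 17958 = 2978 - 17958 = -14980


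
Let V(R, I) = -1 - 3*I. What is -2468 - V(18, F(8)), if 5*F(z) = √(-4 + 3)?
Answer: -2467 + 3*I/5 ≈ -2467.0 + 0.6*I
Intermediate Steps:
F(z) = I/5 (F(z) = √(-4 + 3)/5 = √(-1)/5 = I/5)
-2468 - V(18, F(8)) = -2468 - (-1 - 3*I/5) = -2468 + (1 + 3*I/5) = -2467 + 3*I/5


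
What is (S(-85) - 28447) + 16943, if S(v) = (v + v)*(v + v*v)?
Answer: -1225304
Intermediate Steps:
S(v) = 2*v*(v + v**2) (S(v) = (2*v)*(v + v**2) = 2*v*(v + v**2))
(S(-85) - 28447) + 16943 = (2*(-85)**2*(1 - 85) - 28447) + 16943 = (2*7225*(-84) - 28447) + 16943 = (-1213800 - 28447) + 16943 = -1242247 + 16943 = -1225304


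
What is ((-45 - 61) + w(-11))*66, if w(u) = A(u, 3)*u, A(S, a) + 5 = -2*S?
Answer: -19338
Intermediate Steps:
A(S, a) = -5 - 2*S
w(u) = u*(-5 - 2*u) (w(u) = (-5 - 2*u)*u = u*(-5 - 2*u))
((-45 - 61) + w(-11))*66 = ((-45 - 61) - 1*(-11)*(5 + 2*(-11)))*66 = (-106 - 1*(-11)*(5 - 22))*66 = (-106 - 1*(-11)*(-17))*66 = (-106 - 187)*66 = -293*66 = -19338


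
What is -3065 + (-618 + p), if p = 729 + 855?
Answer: -2099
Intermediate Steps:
p = 1584
-3065 + (-618 + p) = -3065 + (-618 + 1584) = -3065 + 966 = -2099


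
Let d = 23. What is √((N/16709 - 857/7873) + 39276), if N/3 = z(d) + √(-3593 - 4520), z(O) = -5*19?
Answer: √(13871109496570941802 + 63409763967*I*√8113)/18792851 ≈ 198.18 + 4.0801e-5*I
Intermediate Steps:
z(O) = -95
N = -285 + 3*I*√8113 (N = 3*(-95 + √(-3593 - 4520)) = 3*(-95 + √(-8113)) = 3*(-95 + I*√8113) = -285 + 3*I*√8113 ≈ -285.0 + 270.22*I)
√((N/16709 - 857/7873) + 39276) = √(((-285 + 3*I*√8113)/16709 - 857/7873) + 39276) = √(((-285 + 3*I*√8113)*(1/16709) - 857*1/7873) + 39276) = √(((-285/16709 + 3*I*√8113/16709) - 857/7873) + 39276) = √((-16563418/131549957 + 3*I*√8113/16709) + 39276) = √(5166739547714/131549957 + 3*I*√8113/16709)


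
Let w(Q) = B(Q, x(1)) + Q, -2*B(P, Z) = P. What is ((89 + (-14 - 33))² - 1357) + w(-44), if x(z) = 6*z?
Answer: 385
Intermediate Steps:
B(P, Z) = -P/2
w(Q) = Q/2 (w(Q) = -Q/2 + Q = Q/2)
((89 + (-14 - 33))² - 1357) + w(-44) = ((89 + (-14 - 33))² - 1357) + (½)*(-44) = ((89 - 47)² - 1357) - 22 = (42² - 1357) - 22 = (1764 - 1357) - 22 = 407 - 22 = 385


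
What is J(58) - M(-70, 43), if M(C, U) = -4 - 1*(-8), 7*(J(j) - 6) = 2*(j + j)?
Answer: 246/7 ≈ 35.143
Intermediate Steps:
J(j) = 6 + 4*j/7 (J(j) = 6 + (2*(j + j))/7 = 6 + (2*(2*j))/7 = 6 + (4*j)/7 = 6 + 4*j/7)
M(C, U) = 4 (M(C, U) = -4 + 8 = 4)
J(58) - M(-70, 43) = (6 + (4/7)*58) - 1*4 = (6 + 232/7) - 4 = 274/7 - 4 = 246/7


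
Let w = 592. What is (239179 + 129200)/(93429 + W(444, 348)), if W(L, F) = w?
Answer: 368379/94021 ≈ 3.9180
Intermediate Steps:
W(L, F) = 592
(239179 + 129200)/(93429 + W(444, 348)) = (239179 + 129200)/(93429 + 592) = 368379/94021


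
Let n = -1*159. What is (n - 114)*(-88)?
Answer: 24024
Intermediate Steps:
n = -159
(n - 114)*(-88) = (-159 - 114)*(-88) = -273*(-88) = 24024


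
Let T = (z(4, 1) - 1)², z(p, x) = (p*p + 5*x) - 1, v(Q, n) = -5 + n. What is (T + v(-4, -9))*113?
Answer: 39211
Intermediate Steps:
z(p, x) = -1 + p² + 5*x (z(p, x) = (p² + 5*x) - 1 = -1 + p² + 5*x)
T = 361 (T = ((-1 + 4² + 5*1) - 1)² = ((-1 + 16 + 5) - 1)² = (20 - 1)² = 19² = 361)
(T + v(-4, -9))*113 = (361 + (-5 - 9))*113 = (361 - 14)*113 = 347*113 = 39211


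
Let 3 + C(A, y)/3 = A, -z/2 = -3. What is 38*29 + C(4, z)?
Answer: 1105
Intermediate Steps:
z = 6 (z = -2*(-3) = 6)
C(A, y) = -9 + 3*A
38*29 + C(4, z) = 38*29 + (-9 + 3*4) = 1102 + (-9 + 12) = 1102 + 3 = 1105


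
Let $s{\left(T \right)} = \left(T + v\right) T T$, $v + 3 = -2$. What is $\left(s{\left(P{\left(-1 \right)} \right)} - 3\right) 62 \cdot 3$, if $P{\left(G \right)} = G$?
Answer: $-1674$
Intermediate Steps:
$v = -5$ ($v = -3 - 2 = -5$)
$s{\left(T \right)} = T^{2} \left(-5 + T\right)$ ($s{\left(T \right)} = \left(T - 5\right) T T = \left(-5 + T\right) T T = T \left(-5 + T\right) T = T^{2} \left(-5 + T\right)$)
$\left(s{\left(P{\left(-1 \right)} \right)} - 3\right) 62 \cdot 3 = \left(\left(-1\right)^{2} \left(-5 - 1\right) - 3\right) 62 \cdot 3 = \left(1 \left(-6\right) - 3\right) 62 \cdot 3 = \left(-6 - 3\right) 62 \cdot 3 = \left(-9\right) 62 \cdot 3 = \left(-558\right) 3 = -1674$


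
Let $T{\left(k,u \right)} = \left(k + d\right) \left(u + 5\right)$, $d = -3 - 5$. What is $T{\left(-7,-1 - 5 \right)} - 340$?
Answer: $-325$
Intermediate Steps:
$d = -8$
$T{\left(k,u \right)} = \left(-8 + k\right) \left(5 + u\right)$ ($T{\left(k,u \right)} = \left(k - 8\right) \left(u + 5\right) = \left(-8 + k\right) \left(5 + u\right)$)
$T{\left(-7,-1 - 5 \right)} - 340 = \left(-40 - 8 \left(-1 - 5\right) + 5 \left(-7\right) - 7 \left(-1 - 5\right)\right) - 340 = \left(-40 - 8 \left(-1 - 5\right) - 35 - 7 \left(-1 - 5\right)\right) - 340 = \left(-40 - -48 - 35 - -42\right) - 340 = \left(-40 + 48 - 35 + 42\right) - 340 = 15 - 340 = -325$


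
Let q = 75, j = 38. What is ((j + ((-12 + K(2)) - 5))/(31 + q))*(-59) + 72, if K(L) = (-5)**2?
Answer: 2459/53 ≈ 46.396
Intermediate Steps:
K(L) = 25
((j + ((-12 + K(2)) - 5))/(31 + q))*(-59) + 72 = ((38 + ((-12 + 25) - 5))/(31 + 75))*(-59) + 72 = ((38 + (13 - 5))/106)*(-59) + 72 = ((38 + 8)*(1/106))*(-59) + 72 = (46*(1/106))*(-59) + 72 = (23/53)*(-59) + 72 = -1357/53 + 72 = 2459/53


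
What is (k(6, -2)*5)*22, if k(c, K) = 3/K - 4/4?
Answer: -275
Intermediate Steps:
k(c, K) = -1 + 3/K (k(c, K) = 3/K - 4*¼ = 3/K - 1 = -1 + 3/K)
(k(6, -2)*5)*22 = (((3 - 1*(-2))/(-2))*5)*22 = (-(3 + 2)/2*5)*22 = (-½*5*5)*22 = -5/2*5*22 = -25/2*22 = -275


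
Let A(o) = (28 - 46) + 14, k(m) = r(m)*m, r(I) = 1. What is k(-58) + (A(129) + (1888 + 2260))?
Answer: 4086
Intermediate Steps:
k(m) = m (k(m) = 1*m = m)
A(o) = -4 (A(o) = -18 + 14 = -4)
k(-58) + (A(129) + (1888 + 2260)) = -58 + (-4 + (1888 + 2260)) = -58 + (-4 + 4148) = -58 + 4144 = 4086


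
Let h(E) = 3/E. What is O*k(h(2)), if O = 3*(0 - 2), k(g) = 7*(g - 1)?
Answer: -21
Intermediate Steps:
k(g) = -7 + 7*g (k(g) = 7*(-1 + g) = -7 + 7*g)
O = -6 (O = 3*(-2) = -6)
O*k(h(2)) = -6*(-7 + 7*(3/2)) = -6*(-7 + 21/2) = -6*7/2 = -21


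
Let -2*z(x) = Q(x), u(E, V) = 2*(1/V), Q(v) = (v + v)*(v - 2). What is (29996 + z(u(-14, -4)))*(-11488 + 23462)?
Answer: 718314273/2 ≈ 3.5916e+8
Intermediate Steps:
Q(v) = 2*v*(-2 + v) (Q(v) = (2*v)*(-2 + v) = 2*v*(-2 + v))
u(E, V) = 2/V
z(x) = -x*(-2 + x)
(29996 + z(u(-14, -4)))*(-11488 + 23462) = (29996 + (2/(-4))*(2 - 2/(-4)))*(-11488 + 23462) = (29996 + (2*(-1/4))*(2 - 2*(-1)/4))*11974 = (29996 - (2 - 1*(-1/2))/2)*11974 = (29996 - (2 + 1/2)/2)*11974 = (29996 - 1/2*5/2)*11974 = (29996 - 5/4)*11974 = (119979/4)*11974 = 718314273/2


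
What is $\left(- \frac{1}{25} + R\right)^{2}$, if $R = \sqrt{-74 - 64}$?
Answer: $\frac{\left(-1 + 25 i \sqrt{138}\right)^{2}}{625} \approx -138.0 - 0.93979 i$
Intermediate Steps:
$R = i \sqrt{138}$ ($R = \sqrt{-138} = i \sqrt{138} \approx 11.747 i$)
$\left(- \frac{1}{25} + R\right)^{2} = \left(- \frac{1}{25} + i \sqrt{138}\right)^{2}$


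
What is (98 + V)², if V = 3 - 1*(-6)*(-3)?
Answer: 6889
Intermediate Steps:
V = -15 (V = 3 + 6*(-3) = 3 - 18 = -15)
(98 + V)² = (98 - 15)² = 83² = 6889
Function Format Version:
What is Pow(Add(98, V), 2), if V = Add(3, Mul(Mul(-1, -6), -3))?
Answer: 6889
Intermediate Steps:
V = -15 (V = Add(3, Mul(6, -3)) = Add(3, -18) = -15)
Pow(Add(98, V), 2) = Pow(Add(98, -15), 2) = Pow(83, 2) = 6889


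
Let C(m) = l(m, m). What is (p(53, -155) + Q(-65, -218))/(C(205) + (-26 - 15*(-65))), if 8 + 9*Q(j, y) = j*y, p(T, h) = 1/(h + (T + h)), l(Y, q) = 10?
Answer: 3639625/2218167 ≈ 1.6408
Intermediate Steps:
C(m) = 10
p(T, h) = 1/(T + 2*h)
Q(j, y) = -8/9 + j*y/9 (Q(j, y) = -8/9 + (j*y)/9 = -8/9 + j*y/9)
(p(53, -155) + Q(-65, -218))/(C(205) + (-26 - 15*(-65))) = (1/(53 + 2*(-155)) + (-8/9 + (⅑)*(-65)*(-218)))/(10 + (-26 - 15*(-65))) = (1/(53 - 310) + (-8/9 + 14170/9))/(10 + (-26 + 975)) = (1/(-257) + 14162/9)/(10 + 949) = (-1/257 + 14162/9)/959 = (3639625/2313)*(1/959) = 3639625/2218167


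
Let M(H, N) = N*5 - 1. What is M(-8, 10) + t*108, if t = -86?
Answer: -9239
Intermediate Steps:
M(H, N) = -1 + 5*N (M(H, N) = 5*N - 1 = -1 + 5*N)
M(-8, 10) + t*108 = (-1 + 5*10) - 86*108 = (-1 + 50) - 9288 = 49 - 9288 = -9239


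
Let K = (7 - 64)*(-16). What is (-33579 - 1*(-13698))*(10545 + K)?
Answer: -227776617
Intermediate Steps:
K = 912 (K = -57*(-16) = 912)
(-33579 - 1*(-13698))*(10545 + K) = (-33579 - 1*(-13698))*(10545 + 912) = (-33579 + 13698)*11457 = -19881*11457 = -227776617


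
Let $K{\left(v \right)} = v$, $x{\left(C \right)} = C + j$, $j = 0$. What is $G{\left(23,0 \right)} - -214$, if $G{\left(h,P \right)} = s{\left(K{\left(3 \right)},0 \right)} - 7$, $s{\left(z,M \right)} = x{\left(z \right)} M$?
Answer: $207$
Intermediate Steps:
$x{\left(C \right)} = C$ ($x{\left(C \right)} = C + 0 = C$)
$s{\left(z,M \right)} = M z$ ($s{\left(z,M \right)} = z M = M z$)
$G{\left(h,P \right)} = -7$ ($G{\left(h,P \right)} = 0 \cdot 3 - 7 = 0 - 7 = -7$)
$G{\left(23,0 \right)} - -214 = -7 - -214 = -7 + 214 = 207$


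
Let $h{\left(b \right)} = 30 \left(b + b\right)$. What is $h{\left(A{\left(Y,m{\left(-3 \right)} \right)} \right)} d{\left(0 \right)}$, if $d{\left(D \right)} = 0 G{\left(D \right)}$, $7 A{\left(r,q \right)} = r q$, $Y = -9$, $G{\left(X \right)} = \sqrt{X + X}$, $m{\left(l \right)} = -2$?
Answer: $0$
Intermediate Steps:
$G{\left(X \right)} = \sqrt{2} \sqrt{X}$ ($G{\left(X \right)} = \sqrt{2 X} = \sqrt{2} \sqrt{X}$)
$A{\left(r,q \right)} = \frac{q r}{7}$ ($A{\left(r,q \right)} = \frac{r q}{7} = \frac{q r}{7}$)
$h{\left(b \right)} = 60 b$ ($h{\left(b \right)} = 30 \cdot 2 b = 60 b$)
$d{\left(D \right)} = 0$ ($d{\left(D \right)} = 0 \sqrt{2} \sqrt{D} = 0$)
$h{\left(A{\left(Y,m{\left(-3 \right)} \right)} \right)} d{\left(0 \right)} = 60 \cdot \frac{1}{7} \left(-2\right) \left(-9\right) 0 = 60 \cdot \frac{18}{7} \cdot 0 = \frac{1080}{7} \cdot 0 = 0$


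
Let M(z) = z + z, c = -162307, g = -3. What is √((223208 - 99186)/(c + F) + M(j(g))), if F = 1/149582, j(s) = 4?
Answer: 2*√1066263508306554117085/24278205673 ≈ 2.6900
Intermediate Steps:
F = 1/149582 ≈ 6.6853e-6
M(z) = 2*z
√((223208 - 99186)/(c + F) + M(j(g))) = √((223208 - 99186)/(-162307 + 1/149582) + 2*4) = √(124022/(-24278205673/149582) + 8) = √(124022*(-149582/24278205673) + 8) = √(-18551458804/24278205673 + 8) = √(175674186580/24278205673) = 2*√1066263508306554117085/24278205673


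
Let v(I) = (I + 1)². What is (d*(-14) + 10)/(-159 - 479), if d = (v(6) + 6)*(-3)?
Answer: -40/11 ≈ -3.6364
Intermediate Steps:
v(I) = (1 + I)²
d = -165 (d = ((1 + 6)² + 6)*(-3) = (7² + 6)*(-3) = (49 + 6)*(-3) = 55*(-3) = -165)
(d*(-14) + 10)/(-159 - 479) = (-165*(-14) + 10)/(-159 - 479) = (2310 + 10)/(-638) = 2320*(-1/638) = -40/11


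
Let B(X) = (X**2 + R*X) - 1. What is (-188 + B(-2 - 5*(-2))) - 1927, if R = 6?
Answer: -2004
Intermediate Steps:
B(X) = -1 + X**2 + 6*X (B(X) = (X**2 + 6*X) - 1 = -1 + X**2 + 6*X)
(-188 + B(-2 - 5*(-2))) - 1927 = (-188 + (-1 + (-2 - 5*(-2))**2 + 6*(-2 - 5*(-2)))) - 1927 = (-188 + (-1 + (-2 + 10)**2 + 6*(-2 + 10))) - 1927 = (-188 + (-1 + 8**2 + 6*8)) - 1927 = (-188 + (-1 + 64 + 48)) - 1927 = (-188 + 111) - 1927 = -77 - 1927 = -2004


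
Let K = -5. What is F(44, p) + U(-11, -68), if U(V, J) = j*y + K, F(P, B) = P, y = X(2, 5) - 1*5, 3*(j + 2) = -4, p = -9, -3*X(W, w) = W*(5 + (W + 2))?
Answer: 227/3 ≈ 75.667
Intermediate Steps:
X(W, w) = -W*(7 + W)/3 (X(W, w) = -W*(5 + (W + 2))/3 = -W*(5 + (2 + W))/3 = -W*(7 + W)/3)
j = -10/3 (j = -2 + (⅓)*(-4) = -2 - 4/3 = -10/3 ≈ -3.3333)
y = -11 (y = -⅓*2*(7 + 2) - 1*5 = -⅓*2*9 - 5 = -6 - 5 = -11)
U(V, J) = 95/3 (U(V, J) = -10/3*(-11) - 5 = 110/3 - 5 = 95/3)
F(44, p) + U(-11, -68) = 44 + 95/3 = 227/3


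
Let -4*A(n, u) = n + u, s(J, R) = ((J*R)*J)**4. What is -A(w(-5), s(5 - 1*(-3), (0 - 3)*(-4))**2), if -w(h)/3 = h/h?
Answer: 121029087867608368152573/4 ≈ 3.0257e+22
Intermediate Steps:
s(J, R) = J**8*R**4 (s(J, R) = (R*J**2)**4 = J**8*R**4)
w(h) = -3 (w(h) = -3*h/h = -3*1 = -3)
A(n, u) = -n/4 - u/4 (A(n, u) = -(n + u)/4 = -n/4 - u/4)
-A(w(-5), s(5 - 1*(-3), (0 - 3)*(-4))**2) = -(-1/4*(-3) - 65536*(0 - 3)**8*(5 - 1*(-3))**16/4) = -(3/4 - 429981696*(5 + 3)**16/4) = -(3/4 - (8**8*12**4)**2/4) = -(3/4 - (16777216*20736)**2/4) = -(3/4 - 1/4*347892350976**2) = -(3/4 - 1/4*121029087867608368152576) = -(3/4 - 30257271966902092038144) = -1*(-121029087867608368152573/4) = 121029087867608368152573/4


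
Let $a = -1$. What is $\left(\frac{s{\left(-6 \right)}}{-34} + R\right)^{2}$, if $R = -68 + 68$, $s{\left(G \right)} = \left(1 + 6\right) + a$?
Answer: $\frac{9}{289} \approx 0.031142$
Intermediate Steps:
$s{\left(G \right)} = 6$ ($s{\left(G \right)} = \left(1 + 6\right) - 1 = 7 - 1 = 6$)
$R = 0$
$\left(\frac{s{\left(-6 \right)}}{-34} + R\right)^{2} = \left(\frac{6}{-34} + 0\right)^{2} = \left(6 \left(- \frac{1}{34}\right) + 0\right)^{2} = \left(- \frac{3}{17} + 0\right)^{2} = \left(- \frac{3}{17}\right)^{2} = \frac{9}{289}$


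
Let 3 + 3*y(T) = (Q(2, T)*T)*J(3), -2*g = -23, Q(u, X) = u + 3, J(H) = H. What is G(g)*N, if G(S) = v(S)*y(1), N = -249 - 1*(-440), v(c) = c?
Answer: 8786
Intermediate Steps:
Q(u, X) = 3 + u
g = 23/2 (g = -1/2*(-23) = 23/2 ≈ 11.500)
N = 191 (N = -249 + 440 = 191)
y(T) = -1 + 5*T (y(T) = -1 + (((3 + 2)*T)*3)/3 = -1 + ((5*T)*3)/3 = -1 + (15*T)/3 = -1 + 5*T)
G(S) = 4*S (G(S) = S*(-1 + 5*1) = S*(-1 + 5) = S*4 = 4*S)
G(g)*N = (4*(23/2))*191 = 46*191 = 8786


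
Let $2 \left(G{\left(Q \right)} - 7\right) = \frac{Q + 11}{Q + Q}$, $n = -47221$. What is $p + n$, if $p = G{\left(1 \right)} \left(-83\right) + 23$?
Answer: $-48028$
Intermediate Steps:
$G{\left(Q \right)} = 7 + \frac{11 + Q}{4 Q}$ ($G{\left(Q \right)} = 7 + \frac{\left(Q + 11\right) \frac{1}{Q + Q}}{2} = 7 + \frac{\left(11 + Q\right) \frac{1}{2 Q}}{2} = 7 + \frac{\frac{1}{2} \frac{1}{Q} \left(11 + Q\right)}{2} = 7 + \frac{11 + Q}{4 Q}$)
$p = -807$ ($p = \frac{11 + 29 \cdot 1}{4 \cdot 1} \left(-83\right) + 23 = \frac{1}{4} \cdot 1 \left(11 + 29\right) \left(-83\right) + 23 = \frac{1}{4} \cdot 1 \cdot 40 \left(-83\right) + 23 = 10 \left(-83\right) + 23 = -830 + 23 = -807$)
$p + n = -807 - 47221 = -48028$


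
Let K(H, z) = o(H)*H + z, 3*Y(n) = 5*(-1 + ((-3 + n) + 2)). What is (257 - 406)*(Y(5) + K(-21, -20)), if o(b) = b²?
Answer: 1382124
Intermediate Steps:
Y(n) = -10/3 + 5*n/3 (Y(n) = (5*(-1 + ((-3 + n) + 2)))/3 = (5*(-1 + (-1 + n)))/3 = (5*(-2 + n))/3 = (-10 + 5*n)/3 = -10/3 + 5*n/3)
K(H, z) = z + H³ (K(H, z) = H²*H + z = H³ + z = z + H³)
(257 - 406)*(Y(5) + K(-21, -20)) = (257 - 406)*((-10/3 + (5/3)*5) + (-20 + (-21)³)) = -149*((-10/3 + 25/3) + (-20 - 9261)) = -149*(5 - 9281) = -149*(-9276) = 1382124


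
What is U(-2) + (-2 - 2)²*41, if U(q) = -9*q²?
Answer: 620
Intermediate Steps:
U(-2) + (-2 - 2)²*41 = -9*(-2)² + (-2 - 2)²*41 = -9*4 + (-4)²*41 = -36 + 16*41 = -36 + 656 = 620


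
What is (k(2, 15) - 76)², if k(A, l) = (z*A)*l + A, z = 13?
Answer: 99856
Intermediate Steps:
k(A, l) = A + 13*A*l (k(A, l) = (13*A)*l + A = 13*A*l + A = A + 13*A*l)
(k(2, 15) - 76)² = (2*(1 + 13*15) - 76)² = (2*(1 + 195) - 76)² = (2*196 - 76)² = (392 - 76)² = 316² = 99856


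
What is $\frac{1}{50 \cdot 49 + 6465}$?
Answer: $\frac{1}{8915} \approx 0.00011217$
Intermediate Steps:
$\frac{1}{50 \cdot 49 + 6465} = \frac{1}{2450 + 6465} = \frac{1}{8915}$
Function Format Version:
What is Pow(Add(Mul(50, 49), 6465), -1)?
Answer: Rational(1, 8915) ≈ 0.00011217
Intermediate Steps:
Pow(Add(Mul(50, 49), 6465), -1) = Pow(Add(2450, 6465), -1) = Pow(8915, -1) = Rational(1, 8915)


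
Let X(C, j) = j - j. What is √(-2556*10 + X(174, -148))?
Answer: 6*I*√710 ≈ 159.88*I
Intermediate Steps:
X(C, j) = 0
√(-2556*10 + X(174, -148)) = √(-2556*10 + 0) = √(-25560 + 0) = √(-25560) = 6*I*√710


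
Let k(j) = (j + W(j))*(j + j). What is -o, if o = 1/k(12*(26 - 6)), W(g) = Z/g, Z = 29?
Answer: -1/115258 ≈ -8.6762e-6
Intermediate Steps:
W(g) = 29/g
k(j) = 2*j*(j + 29/j) (k(j) = (j + 29/j)*(j + j) = (j + 29/j)*(2*j) = 2*j*(j + 29/j))
o = 1/115258 (o = 1/(58 + 2*(12*(26 - 6))²) = 1/(58 + 2*(12*20)²) = 1/(58 + 2*240²) = 1/(58 + 2*57600) = 1/(58 + 115200) = 1/115258 ≈ 8.6762e-6)
-o = -1*1/115258 = -1/115258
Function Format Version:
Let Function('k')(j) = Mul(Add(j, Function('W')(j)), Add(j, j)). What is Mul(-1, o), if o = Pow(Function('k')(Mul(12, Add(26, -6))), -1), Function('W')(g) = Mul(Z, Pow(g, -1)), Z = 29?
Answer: Rational(-1, 115258) ≈ -8.6762e-6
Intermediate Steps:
Function('W')(g) = Mul(29, Pow(g, -1))
Function('k')(j) = Mul(2, j, Add(j, Mul(29, Pow(j, -1)))) (Function('k')(j) = Mul(Add(j, Mul(29, Pow(j, -1))), Add(j, j)) = Mul(Add(j, Mul(29, Pow(j, -1))), Mul(2, j)) = Mul(2, j, Add(j, Mul(29, Pow(j, -1)))))
o = Rational(1, 115258) (o = Pow(Add(58, Mul(2, Pow(Mul(12, Add(26, -6)), 2))), -1) = Pow(Add(58, Mul(2, Pow(Mul(12, 20), 2))), -1) = Pow(Add(58, Mul(2, Pow(240, 2))), -1) = Pow(Add(58, Mul(2, 57600)), -1) = Pow(Add(58, 115200), -1) = Pow(115258, -1) = Rational(1, 115258) ≈ 8.6762e-6)
Mul(-1, o) = Mul(-1, Rational(1, 115258)) = Rational(-1, 115258)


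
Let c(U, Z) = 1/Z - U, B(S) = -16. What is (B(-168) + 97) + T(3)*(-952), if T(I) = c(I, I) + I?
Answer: -709/3 ≈ -236.33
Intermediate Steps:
T(I) = 1/I (T(I) = (1/I - I) + I = 1/I)
(B(-168) + 97) + T(3)*(-952) = (-16 + 97) - 952/3 = 81 + (1/3)*(-952) = 81 - 952/3 = -709/3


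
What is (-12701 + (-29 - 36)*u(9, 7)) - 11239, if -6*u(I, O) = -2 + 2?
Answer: -23940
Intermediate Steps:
u(I, O) = 0 (u(I, O) = -(-2 + 2)/6 = -⅙*0 = 0)
(-12701 + (-29 - 36)*u(9, 7)) - 11239 = (-12701 + (-29 - 36)*0) - 11239 = (-12701 - 65*0) - 11239 = (-12701 + 0) - 11239 = -12701 - 11239 = -23940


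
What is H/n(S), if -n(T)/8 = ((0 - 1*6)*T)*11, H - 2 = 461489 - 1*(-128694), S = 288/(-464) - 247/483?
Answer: -2755573765/2790832 ≈ -987.37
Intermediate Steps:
S = -15857/14007 (S = 288*(-1/464) - 247*1/483 = -18/29 - 247/483 = -15857/14007 ≈ -1.1321)
H = 590185 (H = 2 + (461489 - 1*(-128694)) = 2 + (461489 + 128694) = 2 + 590183 = 590185)
n(T) = 528*T (n(T) = -8*(0 - 1*6)*T*11 = -8*(0 - 6)*T*11 = -8*(-6*T)*11 = -(-528)*T = 528*T)
H/n(S) = 590185/((528*(-15857/14007))) = 590185/(-2790832/4669) = 590185*(-4669/2790832) = -2755573765/2790832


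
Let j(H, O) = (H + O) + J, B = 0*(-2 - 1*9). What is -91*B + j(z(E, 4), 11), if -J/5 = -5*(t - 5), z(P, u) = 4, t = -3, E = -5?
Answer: -185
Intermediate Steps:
J = -200 (J = -(-25)*(-3 - 5) = -(-25)*(-8) = -5*40 = -200)
B = 0 (B = 0*(-2 - 9) = 0*(-11) = 0)
j(H, O) = -200 + H + O (j(H, O) = (H + O) - 200 = -200 + H + O)
-91*B + j(z(E, 4), 11) = -91*0 + (-200 + 4 + 11) = 0 - 185 = -185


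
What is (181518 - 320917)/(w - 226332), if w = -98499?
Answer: 10723/24987 ≈ 0.42914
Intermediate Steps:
(181518 - 320917)/(w - 226332) = (181518 - 320917)/(-98499 - 226332) = -139399/(-324831) = -139399*(-1/324831) = 10723/24987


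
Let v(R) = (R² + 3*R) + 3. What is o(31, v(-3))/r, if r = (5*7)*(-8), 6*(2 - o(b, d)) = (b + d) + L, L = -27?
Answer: -1/336 ≈ -0.0029762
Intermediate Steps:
v(R) = 3 + R² + 3*R
o(b, d) = 13/2 - b/6 - d/6 (o(b, d) = 2 - ((b + d) - 27)/6 = 2 - (-27 + b + d)/6 = 2 + (9/2 - b/6 - d/6) = 13/2 - b/6 - d/6)
r = -280 (r = 35*(-8) = -280)
o(31, v(-3))/r = (13/2 - ⅙*31 - (3 + (-3)² + 3*(-3))/6)/(-280) = (13/2 - 31/6 - (3 + 9 - 9)/6)*(-1/280) = (13/2 - 31/6 - ⅙*3)*(-1/280) = (13/2 - 31/6 - ½)*(-1/280) = (⅚)*(-1/280) = -1/336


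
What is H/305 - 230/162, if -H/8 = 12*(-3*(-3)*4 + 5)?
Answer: -353891/24705 ≈ -14.325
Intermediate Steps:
H = -3936 (H = -96*(-3*(-3)*4 + 5) = -96*(9*4 + 5) = -96*(36 + 5) = -96*41 = -8*492 = -3936)
H/305 - 230/162 = -3936/305 - 230/162 = -3936*1/305 - 230*1/162 = -3936/305 - 115/81 = -353891/24705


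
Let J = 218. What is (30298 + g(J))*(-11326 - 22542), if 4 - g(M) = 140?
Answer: -1021526616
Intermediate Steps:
g(M) = -136 (g(M) = 4 - 1*140 = 4 - 140 = -136)
(30298 + g(J))*(-11326 - 22542) = (30298 - 136)*(-11326 - 22542) = 30162*(-33868) = -1021526616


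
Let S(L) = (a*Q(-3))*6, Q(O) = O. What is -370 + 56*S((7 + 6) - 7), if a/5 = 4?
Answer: -20530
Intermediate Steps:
a = 20 (a = 5*4 = 20)
S(L) = -360 (S(L) = (20*(-3))*6 = -60*6 = -360)
-370 + 56*S((7 + 6) - 7) = -370 + 56*(-360) = -370 - 20160 = -20530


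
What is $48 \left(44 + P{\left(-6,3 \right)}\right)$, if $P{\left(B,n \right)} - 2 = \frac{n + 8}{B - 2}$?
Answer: $2142$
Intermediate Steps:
$P{\left(B,n \right)} = 2 + \frac{8 + n}{-2 + B}$ ($P{\left(B,n \right)} = 2 + \frac{n + 8}{B - 2} = 2 + \frac{8 + n}{-2 + B}$)
$48 \left(44 + P{\left(-6,3 \right)}\right) = 48 \left(44 + \frac{4 + 3 + 2 \left(-6\right)}{-2 - 6}\right) = 48 \left(44 + \frac{4 + 3 - 12}{-8}\right) = 48 \left(44 - - \frac{5}{8}\right) = 48 \left(44 + \frac{5}{8}\right) = 48 \cdot \frac{357}{8} = 2142$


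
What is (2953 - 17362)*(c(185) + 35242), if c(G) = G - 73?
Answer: -509415786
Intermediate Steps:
c(G) = -73 + G
(2953 - 17362)*(c(185) + 35242) = (2953 - 17362)*((-73 + 185) + 35242) = -14409*(112 + 35242) = -14409*35354 = -509415786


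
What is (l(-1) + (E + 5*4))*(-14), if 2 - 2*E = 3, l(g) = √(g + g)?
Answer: -273 - 14*I*√2 ≈ -273.0 - 19.799*I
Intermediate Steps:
l(g) = √2*√g (l(g) = √(2*g) = √2*√g)
E = -½ (E = 1 - ½*3 = 1 - 3/2 = -½ ≈ -0.50000)
(l(-1) + (E + 5*4))*(-14) = (√2*√(-1) + (-½ + 5*4))*(-14) = (√2*I + (-½ + 20))*(-14) = (I*√2 + 39/2)*(-14) = (39/2 + I*√2)*(-14) = -273 - 14*I*√2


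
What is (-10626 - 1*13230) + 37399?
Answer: 13543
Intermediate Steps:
(-10626 - 1*13230) + 37399 = (-10626 - 13230) + 37399 = -23856 + 37399 = 13543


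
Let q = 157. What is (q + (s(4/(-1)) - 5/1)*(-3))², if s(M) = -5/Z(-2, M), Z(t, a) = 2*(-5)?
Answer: 116281/4 ≈ 29070.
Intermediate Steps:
Z(t, a) = -10
s(M) = ½ (s(M) = -5/(-10) = -5*(-⅒) = ½)
(q + (s(4/(-1)) - 5/1)*(-3))² = (157 + (½ - 5/1)*(-3))² = (157 + (½ - 5*1)*(-3))² = (157 + (½ - 5)*(-3))² = (157 - 9/2*(-3))² = (157 + 27/2)² = (341/2)² = 116281/4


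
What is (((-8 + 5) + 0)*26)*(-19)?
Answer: 1482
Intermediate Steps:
(((-8 + 5) + 0)*26)*(-19) = ((-3 + 0)*26)*(-19) = -3*26*(-19) = -78*(-19) = 1482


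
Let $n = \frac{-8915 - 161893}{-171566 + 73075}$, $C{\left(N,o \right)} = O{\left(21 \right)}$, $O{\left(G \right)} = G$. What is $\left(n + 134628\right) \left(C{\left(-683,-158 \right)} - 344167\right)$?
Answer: $- \frac{4563313034968776}{98491} \approx -4.6332 \cdot 10^{10}$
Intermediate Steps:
$C{\left(N,o \right)} = 21$
$n = \frac{170808}{98491}$ ($n = - \frac{170808}{-98491} = \left(-170808\right) \left(- \frac{1}{98491}\right) = \frac{170808}{98491} \approx 1.7342$)
$\left(n + 134628\right) \left(C{\left(-683,-158 \right)} - 344167\right) = \left(\frac{170808}{98491} + 134628\right) \left(21 - 344167\right) = \frac{13259817156}{98491} \left(-344146\right) = - \frac{4563313034968776}{98491}$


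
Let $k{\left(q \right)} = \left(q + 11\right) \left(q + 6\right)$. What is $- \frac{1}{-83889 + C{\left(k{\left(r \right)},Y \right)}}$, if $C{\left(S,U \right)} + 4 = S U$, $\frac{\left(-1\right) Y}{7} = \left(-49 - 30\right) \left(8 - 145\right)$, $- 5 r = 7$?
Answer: $\frac{25}{85737469} \approx 2.9159 \cdot 10^{-7}$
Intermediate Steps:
$r = - \frac{7}{5}$ ($r = \left(- \frac{1}{5}\right) 7 = - \frac{7}{5} \approx -1.4$)
$Y = -75761$ ($Y = - 7 \left(-49 - 30\right) \left(8 - 145\right) = - 7 \left(\left(-79\right) \left(-137\right)\right) = \left(-7\right) 10823 = -75761$)
$k{\left(q \right)} = \left(6 + q\right) \left(11 + q\right)$ ($k{\left(q \right)} = \left(11 + q\right) \left(6 + q\right) = \left(6 + q\right) \left(11 + q\right)$)
$C{\left(S,U \right)} = -4 + S U$
$- \frac{1}{-83889 + C{\left(k{\left(r \right)},Y \right)}} = - \frac{1}{-83889 + \left(-4 + \left(66 + \left(- \frac{7}{5}\right)^{2} + 17 \left(- \frac{7}{5}\right)\right) \left(-75761\right)\right)} = - \frac{1}{-83889 + \left(-4 + \left(66 + \frac{49}{25} - \frac{119}{5}\right) \left(-75761\right)\right)} = - \frac{1}{-83889 + \left(-4 + \frac{1104}{25} \left(-75761\right)\right)} = - \frac{1}{-83889 - \frac{83640244}{25}} = - \frac{1}{- \frac{85737469}{25}} = \left(-1\right) \left(- \frac{25}{85737469}\right) = \frac{25}{85737469}$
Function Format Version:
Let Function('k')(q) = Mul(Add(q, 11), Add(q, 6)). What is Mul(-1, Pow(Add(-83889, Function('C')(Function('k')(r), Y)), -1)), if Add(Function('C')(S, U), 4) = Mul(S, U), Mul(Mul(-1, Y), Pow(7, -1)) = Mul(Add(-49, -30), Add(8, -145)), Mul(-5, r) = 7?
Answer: Rational(25, 85737469) ≈ 2.9159e-7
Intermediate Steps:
r = Rational(-7, 5) (r = Mul(Rational(-1, 5), 7) = Rational(-7, 5) ≈ -1.4000)
Y = -75761 (Y = Mul(-7, Mul(Add(-49, -30), Add(8, -145))) = Mul(-7, Mul(-79, -137)) = Mul(-7, 10823) = -75761)
Function('k')(q) = Mul(Add(6, q), Add(11, q)) (Function('k')(q) = Mul(Add(11, q), Add(6, q)) = Mul(Add(6, q), Add(11, q)))
Function('C')(S, U) = Add(-4, Mul(S, U))
Mul(-1, Pow(Add(-83889, Function('C')(Function('k')(r), Y)), -1)) = Mul(-1, Pow(Add(-83889, Add(-4, Mul(Add(66, Pow(Rational(-7, 5), 2), Mul(17, Rational(-7, 5))), -75761))), -1)) = Mul(-1, Pow(Add(-83889, Add(-4, Mul(Add(66, Rational(49, 25), Rational(-119, 5)), -75761))), -1)) = Mul(-1, Pow(Add(-83889, Add(-4, Mul(Rational(1104, 25), -75761))), -1)) = Mul(-1, Pow(Add(-83889, Add(-4, Rational(-83640144, 25))), -1)) = Mul(-1, Pow(Add(-83889, Rational(-83640244, 25)), -1)) = Mul(-1, Pow(Rational(-85737469, 25), -1)) = Mul(-1, Rational(-25, 85737469)) = Rational(25, 85737469)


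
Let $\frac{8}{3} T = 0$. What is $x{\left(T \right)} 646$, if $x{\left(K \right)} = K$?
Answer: $0$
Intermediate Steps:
$T = 0$ ($T = \frac{3}{8} \cdot 0 = 0$)
$x{\left(T \right)} 646 = 0 \cdot 646 = 0$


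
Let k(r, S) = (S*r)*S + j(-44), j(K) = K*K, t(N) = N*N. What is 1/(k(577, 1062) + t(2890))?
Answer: 1/659120024 ≈ 1.5172e-9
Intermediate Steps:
t(N) = N²
j(K) = K²
k(r, S) = 1936 + r*S² (k(r, S) = (S*r)*S + (-44)² = r*S² + 1936 = 1936 + r*S²)
1/(k(577, 1062) + t(2890)) = 1/((1936 + 577*1062²) + 2890²) = 1/((1936 + 577*1127844) + 8352100) = 1/((1936 + 650765988) + 8352100) = 1/(650767924 + 8352100) = 1/659120024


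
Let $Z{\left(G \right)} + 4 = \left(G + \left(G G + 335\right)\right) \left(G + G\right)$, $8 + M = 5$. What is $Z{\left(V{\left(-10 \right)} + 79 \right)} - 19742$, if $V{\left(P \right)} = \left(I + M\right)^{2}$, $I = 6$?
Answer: $1417646$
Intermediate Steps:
$M = -3$ ($M = -8 + 5 = -3$)
$V{\left(P \right)} = 9$ ($V{\left(P \right)} = \left(6 - 3\right)^{2} = 3^{2} = 9$)
$Z{\left(G \right)} = -4 + 2 G \left(335 + G + G^{2}\right)$ ($Z{\left(G \right)} = -4 + \left(G + \left(G G + 335\right)\right) \left(G + G\right) = -4 + \left(G + \left(G^{2} + 335\right)\right) 2 G = -4 + \left(G + \left(335 + G^{2}\right)\right) 2 G = -4 + \left(335 + G + G^{2}\right) 2 G = -4 + 2 G \left(335 + G + G^{2}\right)$)
$Z{\left(V{\left(-10 \right)} + 79 \right)} - 19742 = \left(-4 + 2 \left(9 + 79\right)^{2} + 2 \left(9 + 79\right)^{3} + 670 \left(9 + 79\right)\right) - 19742 = \left(-4 + 2 \cdot 88^{2} + 2 \cdot 88^{3} + 670 \cdot 88\right) - 19742 = \left(-4 + 2 \cdot 7744 + 2 \cdot 681472 + 58960\right) - 19742 = \left(-4 + 15488 + 1362944 + 58960\right) - 19742 = 1437388 - 19742 = 1417646$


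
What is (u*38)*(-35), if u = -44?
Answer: 58520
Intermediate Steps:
(u*38)*(-35) = -44*38*(-35) = -1672*(-35) = 58520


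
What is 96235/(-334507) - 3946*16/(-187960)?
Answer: 378887919/7859241965 ≈ 0.048209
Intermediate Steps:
96235/(-334507) - 3946*16/(-187960) = 96235*(-1/334507) - 63136*(-1/187960) = -96235/334507 + 7892/23495 = 378887919/7859241965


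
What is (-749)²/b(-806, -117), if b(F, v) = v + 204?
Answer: 561001/87 ≈ 6448.3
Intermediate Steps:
b(F, v) = 204 + v
(-749)²/b(-806, -117) = (-749)²/(204 - 117) = 561001/87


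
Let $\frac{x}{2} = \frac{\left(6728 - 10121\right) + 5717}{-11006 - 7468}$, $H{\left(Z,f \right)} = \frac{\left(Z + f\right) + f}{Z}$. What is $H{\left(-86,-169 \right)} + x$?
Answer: $\frac{1858312}{397191} \approx 4.6786$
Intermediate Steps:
$H{\left(Z,f \right)} = \frac{Z + 2 f}{Z}$
$x = - \frac{2324}{9237}$ ($x = 2 \frac{\left(6728 - 10121\right) + 5717}{-11006 - 7468} = 2 \frac{\left(6728 - 10121\right) + 5717}{-18474} = 2 \left(-3393 + 5717\right) \left(- \frac{1}{18474}\right) = 2 \cdot 2324 \left(- \frac{1}{18474}\right) = 2 \left(- \frac{1162}{9237}\right) = - \frac{2324}{9237} \approx -0.2516$)
$H{\left(-86,-169 \right)} + x = \frac{-86 + 2 \left(-169\right)}{-86} - \frac{2324}{9237} = - \frac{-86 - 338}{86} - \frac{2324}{9237} = \left(- \frac{1}{86}\right) \left(-424\right) - \frac{2324}{9237} = \frac{212}{43} - \frac{2324}{9237} = \frac{1858312}{397191}$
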